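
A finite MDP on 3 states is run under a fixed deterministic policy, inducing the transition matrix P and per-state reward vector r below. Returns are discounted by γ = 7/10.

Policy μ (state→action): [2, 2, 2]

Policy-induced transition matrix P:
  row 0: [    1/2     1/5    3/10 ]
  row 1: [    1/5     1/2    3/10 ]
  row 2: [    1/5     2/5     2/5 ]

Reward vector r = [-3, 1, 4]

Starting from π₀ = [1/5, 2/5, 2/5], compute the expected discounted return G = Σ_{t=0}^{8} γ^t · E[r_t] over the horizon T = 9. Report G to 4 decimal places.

t=0: π = [0.2000, 0.4000, 0.4000], E[r] = 1.4000, γ^t·E[r] = 1.400000, running G = 1.400000
t=1: π = [0.2600, 0.4000, 0.3400], E[r] = 0.9800, γ^t·E[r] = 0.686000, running G = 2.086000
t=2: π = [0.2780, 0.3880, 0.3340], E[r] = 0.8900, γ^t·E[r] = 0.436100, running G = 2.522100
t=3: π = [0.2834, 0.3832, 0.3334], E[r] = 0.8666, γ^t·E[r] = 0.297244, running G = 2.819344
t=4: π = [0.2850, 0.3816, 0.3333], E[r] = 0.8599, γ^t·E[r] = 0.206472, running G = 3.025815
t=5: π = [0.2855, 0.3812, 0.3333], E[r] = 0.8580, γ^t·E[r] = 0.144200, running G = 3.170016
t=6: π = [0.2857, 0.3810, 0.3333], E[r] = 0.8574, γ^t·E[r] = 0.100871, running G = 3.270887
t=7: π = [0.2857, 0.3810, 0.3333], E[r] = 0.8572, γ^t·E[r] = 0.070596, running G = 3.341483
t=8: π = [0.2857, 0.3810, 0.3333], E[r] = 0.8572, γ^t·E[r] = 0.049414, running G = 3.390897

G = 3.3909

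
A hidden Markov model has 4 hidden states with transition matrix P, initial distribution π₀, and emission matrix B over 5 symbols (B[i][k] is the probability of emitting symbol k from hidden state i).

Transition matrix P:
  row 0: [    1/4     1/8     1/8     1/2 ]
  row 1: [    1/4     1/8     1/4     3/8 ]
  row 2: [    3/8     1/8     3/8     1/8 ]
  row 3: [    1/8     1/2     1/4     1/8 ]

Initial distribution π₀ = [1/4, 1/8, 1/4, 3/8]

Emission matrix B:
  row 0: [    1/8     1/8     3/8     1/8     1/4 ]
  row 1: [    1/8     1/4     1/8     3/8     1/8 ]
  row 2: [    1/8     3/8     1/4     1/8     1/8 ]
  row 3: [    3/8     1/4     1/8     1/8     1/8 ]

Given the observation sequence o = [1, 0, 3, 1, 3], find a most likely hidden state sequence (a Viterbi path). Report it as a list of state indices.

t=0: δ = [3.125e-02, 3.125e-02, 9.375e-02, 9.375e-02]  (obs o_0=1)
t=1: δ = [4.395e-03, 5.859e-03, 4.395e-03, 5.859e-03]  ψ = [2, 3, 2, 0]  (obs o_1=0)
t=2: δ = [2.060e-04, 1.099e-03, 2.060e-04, 2.747e-04]  ψ = [2, 3, 2, 0]  (obs o_2=3)
t=3: δ = [3.433e-05, 3.433e-05, 1.030e-04, 1.030e-04]  ψ = [1, 1, 1, 1]  (obs o_3=1)
t=4: δ = [4.828e-06, 1.931e-05, 4.828e-06, 2.146e-06]  ψ = [2, 3, 2, 0]  (obs o_4=3)
backtrack: best end state = 1; path = [0, 3, 1, 3, 1]

path = [0, 3, 1, 3, 1]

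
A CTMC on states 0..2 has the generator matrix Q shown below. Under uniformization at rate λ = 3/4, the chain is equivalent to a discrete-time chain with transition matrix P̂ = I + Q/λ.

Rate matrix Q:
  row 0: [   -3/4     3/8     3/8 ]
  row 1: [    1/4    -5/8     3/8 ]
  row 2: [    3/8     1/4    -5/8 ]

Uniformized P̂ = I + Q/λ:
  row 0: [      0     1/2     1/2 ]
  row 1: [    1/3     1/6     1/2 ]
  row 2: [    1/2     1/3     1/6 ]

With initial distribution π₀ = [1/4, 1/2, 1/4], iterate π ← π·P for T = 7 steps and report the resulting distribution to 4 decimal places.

π = [0.2967, 0.3282, 0.3751]

t=0: π = [0.2500, 0.5000, 0.2500]
t=1: π = [0.2917, 0.2917, 0.4167]
t=2: π = [0.3056, 0.3333, 0.3611]
t=3: π = [0.2917, 0.3287, 0.3796]
t=4: π = [0.2994, 0.3272, 0.3735]
t=5: π = [0.2958, 0.3287, 0.3755]
t=6: π = [0.2973, 0.3278, 0.3748]
t=7: π = [0.2967, 0.3282, 0.3751]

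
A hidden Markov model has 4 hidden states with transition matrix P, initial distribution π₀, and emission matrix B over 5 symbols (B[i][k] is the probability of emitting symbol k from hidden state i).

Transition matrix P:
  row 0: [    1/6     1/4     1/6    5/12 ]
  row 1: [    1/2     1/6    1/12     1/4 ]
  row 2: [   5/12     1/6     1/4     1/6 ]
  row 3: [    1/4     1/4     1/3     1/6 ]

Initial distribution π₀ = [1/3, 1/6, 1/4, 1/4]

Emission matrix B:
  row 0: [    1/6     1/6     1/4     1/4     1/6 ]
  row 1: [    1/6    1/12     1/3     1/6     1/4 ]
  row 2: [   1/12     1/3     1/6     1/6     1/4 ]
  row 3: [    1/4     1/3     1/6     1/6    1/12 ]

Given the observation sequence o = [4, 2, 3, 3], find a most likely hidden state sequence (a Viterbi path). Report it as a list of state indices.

path = [0, 1, 0, 3]

t=0: δ = [5.556e-02, 4.167e-02, 6.250e-02, 2.083e-02]  (obs o_0=4)
t=1: δ = [6.510e-03, 4.630e-03, 2.604e-03, 3.858e-03]  ψ = [2, 0, 2, 0]  (obs o_1=2)
t=2: δ = [5.787e-04, 2.713e-04, 2.143e-04, 4.521e-04]  ψ = [1, 0, 3, 0]  (obs o_2=3)
t=3: δ = [3.391e-05, 2.411e-05, 2.512e-05, 4.019e-05]  ψ = [1, 0, 3, 0]  (obs o_3=3)
backtrack: best end state = 3; path = [0, 1, 0, 3]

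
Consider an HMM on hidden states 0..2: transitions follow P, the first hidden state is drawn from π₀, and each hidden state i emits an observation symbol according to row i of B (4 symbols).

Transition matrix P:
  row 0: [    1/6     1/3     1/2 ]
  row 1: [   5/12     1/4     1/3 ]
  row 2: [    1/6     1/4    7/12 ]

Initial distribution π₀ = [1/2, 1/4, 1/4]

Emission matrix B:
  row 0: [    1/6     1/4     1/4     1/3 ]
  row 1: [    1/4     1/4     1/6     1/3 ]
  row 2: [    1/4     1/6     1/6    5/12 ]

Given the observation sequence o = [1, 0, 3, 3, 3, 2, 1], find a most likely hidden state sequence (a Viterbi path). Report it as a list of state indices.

path = [0, 2, 2, 2, 2, 2, 2]

t=0: δ = [1.250e-01, 6.250e-02, 4.167e-02]  (obs o_0=1)
t=1: δ = [4.340e-03, 1.042e-02, 1.562e-02]  ψ = [1, 0, 0]  (obs o_1=0)
t=2: δ = [1.447e-03, 1.302e-03, 3.798e-03]  ψ = [1, 2, 2]  (obs o_2=3)
t=3: δ = [2.110e-04, 3.165e-04, 9.231e-04]  ψ = [2, 2, 2]  (obs o_3=3)
t=4: δ = [5.128e-05, 7.692e-05, 2.244e-04]  ψ = [2, 2, 2]  (obs o_4=3)
t=5: δ = [9.348e-06, 9.348e-06, 2.181e-05]  ψ = [2, 2, 2]  (obs o_5=2)
t=6: δ = [9.738e-07, 1.363e-06, 2.121e-06]  ψ = [1, 2, 2]  (obs o_6=1)
backtrack: best end state = 2; path = [0, 2, 2, 2, 2, 2, 2]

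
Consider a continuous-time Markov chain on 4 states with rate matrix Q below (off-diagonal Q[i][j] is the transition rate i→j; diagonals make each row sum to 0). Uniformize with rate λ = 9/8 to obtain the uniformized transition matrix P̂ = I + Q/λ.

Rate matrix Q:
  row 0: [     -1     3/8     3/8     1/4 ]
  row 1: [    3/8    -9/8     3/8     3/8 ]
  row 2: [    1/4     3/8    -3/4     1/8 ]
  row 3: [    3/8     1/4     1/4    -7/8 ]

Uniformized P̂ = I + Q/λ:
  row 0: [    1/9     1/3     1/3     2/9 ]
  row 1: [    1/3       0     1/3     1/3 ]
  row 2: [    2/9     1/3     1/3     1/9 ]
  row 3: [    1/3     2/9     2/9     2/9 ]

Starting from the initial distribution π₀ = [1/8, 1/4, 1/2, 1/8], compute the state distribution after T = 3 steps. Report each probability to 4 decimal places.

π = [0.2449, 0.2320, 0.3097, 0.2135]

t=0: π = [0.1250, 0.2500, 0.5000, 0.1250]
t=1: π = [0.2500, 0.2361, 0.3194, 0.1944]
t=2: π = [0.2423, 0.2330, 0.3117, 0.2130]
t=3: π = [0.2449, 0.2320, 0.3097, 0.2135]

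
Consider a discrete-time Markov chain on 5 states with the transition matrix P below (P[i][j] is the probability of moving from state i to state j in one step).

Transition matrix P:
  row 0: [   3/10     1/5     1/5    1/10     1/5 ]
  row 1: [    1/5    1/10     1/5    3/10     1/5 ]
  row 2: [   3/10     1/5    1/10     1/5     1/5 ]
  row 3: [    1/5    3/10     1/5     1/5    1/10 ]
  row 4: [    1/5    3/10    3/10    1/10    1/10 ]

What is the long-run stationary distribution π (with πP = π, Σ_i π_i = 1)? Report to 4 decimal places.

Balance equations π_j = Σ_i π_i·P[i][j]:
  π_0 = 3/10·π_0 + 1/5·π_1 + 3/10·π_2 + 1/5·π_3 + 1/5·π_4
  π_1 = 1/5·π_0 + 1/10·π_1 + 1/5·π_2 + 3/10·π_3 + 3/10·π_4
  π_2 = 1/5·π_0 + 1/5·π_1 + 1/10·π_2 + 1/5·π_3 + 3/10·π_4
  π_3 = 1/10·π_0 + 3/10·π_1 + 1/5·π_2 + 1/5·π_3 + 1/10·π_4
  normalize: π_0 + π_1 + π_2 + π_3 + π_4 = 1
Solving the linear system gives exactly π = [2873/11770, 251/1177, 2317/11770, 193/1070, 177/1070].

π = [0.2441, 0.2133, 0.1969, 0.1804, 0.1654]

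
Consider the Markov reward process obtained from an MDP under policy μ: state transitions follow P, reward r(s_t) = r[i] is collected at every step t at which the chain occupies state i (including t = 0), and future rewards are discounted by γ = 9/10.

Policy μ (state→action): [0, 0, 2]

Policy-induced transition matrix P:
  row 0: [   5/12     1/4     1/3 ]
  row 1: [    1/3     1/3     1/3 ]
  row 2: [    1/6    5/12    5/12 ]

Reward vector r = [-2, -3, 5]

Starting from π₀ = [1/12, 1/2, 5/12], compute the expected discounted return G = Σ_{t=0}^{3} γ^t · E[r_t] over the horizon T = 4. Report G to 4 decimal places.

t=0: π = [0.0833, 0.5000, 0.4167], E[r] = 0.4167, γ^t·E[r] = 0.416667, running G = 0.416667
t=1: π = [0.2708, 0.3611, 0.3681], E[r] = 0.2153, γ^t·E[r] = 0.193750, running G = 0.610417
t=2: π = [0.2946, 0.3414, 0.3640], E[r] = 0.2066, γ^t·E[r] = 0.167344, running G = 0.777760
t=3: π = [0.2972, 0.3391, 0.3637], E[r] = 0.2065, γ^t·E[r] = 0.150574, running G = 0.928335

G = 0.9283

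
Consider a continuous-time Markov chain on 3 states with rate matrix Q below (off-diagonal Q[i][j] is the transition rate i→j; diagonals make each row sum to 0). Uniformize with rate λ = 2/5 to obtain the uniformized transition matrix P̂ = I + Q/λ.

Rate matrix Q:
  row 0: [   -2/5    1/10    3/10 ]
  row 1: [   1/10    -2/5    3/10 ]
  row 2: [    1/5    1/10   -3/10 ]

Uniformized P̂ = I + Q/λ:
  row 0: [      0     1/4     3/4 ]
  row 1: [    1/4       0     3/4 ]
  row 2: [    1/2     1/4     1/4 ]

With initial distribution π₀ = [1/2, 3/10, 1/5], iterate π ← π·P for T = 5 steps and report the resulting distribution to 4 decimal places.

t=0: π = [0.5000, 0.3000, 0.2000]
t=1: π = [0.1750, 0.1750, 0.6500]
t=2: π = [0.3688, 0.2063, 0.4250]
t=3: π = [0.2641, 0.1984, 0.5375]
t=4: π = [0.3184, 0.2004, 0.4813]
t=5: π = [0.2907, 0.1999, 0.5094]

π = [0.2907, 0.1999, 0.5094]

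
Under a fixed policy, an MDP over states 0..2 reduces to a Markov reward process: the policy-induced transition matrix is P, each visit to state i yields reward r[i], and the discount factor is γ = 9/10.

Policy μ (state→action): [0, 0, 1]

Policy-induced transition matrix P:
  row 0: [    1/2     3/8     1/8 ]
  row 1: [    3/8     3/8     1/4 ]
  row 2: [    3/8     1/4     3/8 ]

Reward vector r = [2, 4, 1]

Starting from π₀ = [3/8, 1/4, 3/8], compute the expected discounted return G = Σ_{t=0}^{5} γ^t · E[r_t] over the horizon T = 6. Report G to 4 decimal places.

G = 11.1595

t=0: π = [0.3750, 0.2500, 0.3750], E[r] = 2.1250, γ^t·E[r] = 2.125000, running G = 2.125000
t=1: π = [0.4219, 0.3281, 0.2500], E[r] = 2.4063, γ^t·E[r] = 2.165625, running G = 4.290625
t=2: π = [0.4277, 0.3438, 0.2285], E[r] = 2.4590, γ^t·E[r] = 1.991777, running G = 6.282402
t=3: π = [0.4285, 0.3464, 0.2251], E[r] = 2.4678, γ^t·E[r] = 1.799007, running G = 8.081409
t=4: π = [0.4286, 0.3469, 0.2246], E[r] = 2.4691, γ^t·E[r] = 1.620007, running G = 9.701416
t=5: π = [0.4286, 0.3469, 0.2245], E[r] = 2.4694, γ^t·E[r] = 1.458128, running G = 11.159544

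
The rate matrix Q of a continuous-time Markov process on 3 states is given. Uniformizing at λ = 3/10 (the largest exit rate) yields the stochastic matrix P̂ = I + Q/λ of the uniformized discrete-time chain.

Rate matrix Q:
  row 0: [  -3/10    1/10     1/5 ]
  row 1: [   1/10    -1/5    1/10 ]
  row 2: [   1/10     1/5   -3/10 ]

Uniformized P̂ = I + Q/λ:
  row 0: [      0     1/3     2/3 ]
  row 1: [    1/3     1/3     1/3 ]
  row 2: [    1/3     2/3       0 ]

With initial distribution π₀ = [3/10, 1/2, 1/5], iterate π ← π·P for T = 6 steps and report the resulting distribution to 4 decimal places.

π = [0.2501, 0.4380, 0.3119]

t=0: π = [0.3000, 0.5000, 0.2000]
t=1: π = [0.2333, 0.4000, 0.3667]
t=2: π = [0.2556, 0.4556, 0.2889]
t=3: π = [0.2481, 0.4296, 0.3222]
t=4: π = [0.2506, 0.4407, 0.3086]
t=5: π = [0.2498, 0.4362, 0.3140]
t=6: π = [0.2501, 0.4380, 0.3119]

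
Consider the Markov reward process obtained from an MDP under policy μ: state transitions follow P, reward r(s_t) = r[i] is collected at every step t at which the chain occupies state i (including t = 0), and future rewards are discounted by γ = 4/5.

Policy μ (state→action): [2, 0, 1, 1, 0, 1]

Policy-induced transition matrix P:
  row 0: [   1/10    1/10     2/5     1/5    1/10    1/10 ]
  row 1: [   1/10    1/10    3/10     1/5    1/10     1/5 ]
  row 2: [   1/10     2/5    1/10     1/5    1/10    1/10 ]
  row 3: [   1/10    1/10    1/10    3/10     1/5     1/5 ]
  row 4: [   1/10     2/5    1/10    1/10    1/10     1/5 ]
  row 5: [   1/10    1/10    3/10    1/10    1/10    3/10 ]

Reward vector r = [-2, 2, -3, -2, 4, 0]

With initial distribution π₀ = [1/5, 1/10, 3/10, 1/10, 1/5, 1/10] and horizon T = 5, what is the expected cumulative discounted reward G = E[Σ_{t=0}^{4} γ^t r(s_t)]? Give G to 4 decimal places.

t=0: π = [0.2000, 0.1000, 0.3000, 0.1000, 0.2000, 0.1000], E[r] = -0.5000, γ^t·E[r] = -0.500000, running G = -0.500000
t=1: π = [0.1000, 0.2500, 0.2000, 0.1800, 0.1100, 0.1600], E[r] = -0.2200, γ^t·E[r] = -0.176000, running G = -0.676000
t=2: π = [0.1000, 0.1930, 0.2120, 0.1910, 0.1180, 0.1860], E[r] = -0.3600, γ^t·E[r] = -0.230400, running G = -0.906400
t=3: π = [0.1000, 0.1990, 0.2058, 0.1887, 0.1191, 0.1874], E[r] = -0.3204, γ^t·E[r] = -0.164045, running G = -1.070445
t=4: π = [0.1000, 0.1975, 0.2073, 0.1882, 0.1189, 0.1882], E[r] = -0.3279, γ^t·E[r] = -0.134291, running G = -1.204736

G = -1.2047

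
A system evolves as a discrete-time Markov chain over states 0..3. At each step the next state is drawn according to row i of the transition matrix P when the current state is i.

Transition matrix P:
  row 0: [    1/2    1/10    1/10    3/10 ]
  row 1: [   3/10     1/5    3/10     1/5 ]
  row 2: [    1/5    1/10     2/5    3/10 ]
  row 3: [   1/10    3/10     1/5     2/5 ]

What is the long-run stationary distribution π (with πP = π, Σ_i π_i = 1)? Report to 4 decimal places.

π = [0.2668, 0.1807, 0.2392, 0.3133]

Balance equations π_j = Σ_i π_i·P[i][j]:
  π_0 = 1/2·π_0 + 3/10·π_1 + 1/5·π_2 + 1/10·π_3
  π_1 = 1/10·π_0 + 1/5·π_1 + 1/10·π_2 + 3/10·π_3
  π_2 = 1/10·π_0 + 3/10·π_1 + 2/5·π_2 + 1/5·π_3
  normalize: π_0 + π_1 + π_2 + π_3 = 1
Solving the linear system gives exactly π = [155/581, 15/83, 139/581, 26/83].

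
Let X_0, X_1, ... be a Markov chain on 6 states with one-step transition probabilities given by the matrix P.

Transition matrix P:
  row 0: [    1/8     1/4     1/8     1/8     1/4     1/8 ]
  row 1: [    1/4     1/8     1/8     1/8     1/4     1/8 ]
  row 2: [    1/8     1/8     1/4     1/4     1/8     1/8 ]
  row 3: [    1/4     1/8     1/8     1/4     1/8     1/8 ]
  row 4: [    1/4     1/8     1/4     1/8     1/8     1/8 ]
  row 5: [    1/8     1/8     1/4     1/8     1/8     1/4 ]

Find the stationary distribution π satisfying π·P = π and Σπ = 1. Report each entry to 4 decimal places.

Balance equations π_j = Σ_i π_i·P[i][j]:
  π_0 = 1/8·π_0 + 1/4·π_1 + 1/8·π_2 + 1/4·π_3 + 1/4·π_4 + 1/8·π_5
  π_1 = 1/4·π_0 + 1/8·π_1 + 1/8·π_2 + 1/8·π_3 + 1/8·π_4 + 1/8·π_5
  π_2 = 1/8·π_0 + 1/8·π_1 + 1/4·π_2 + 1/8·π_3 + 1/4·π_4 + 1/4·π_5
  π_3 = 1/8·π_0 + 1/8·π_1 + 1/4·π_2 + 1/4·π_3 + 1/8·π_4 + 1/8·π_5
  π_4 = 1/4·π_0 + 1/4·π_1 + 1/8·π_2 + 1/8·π_3 + 1/8·π_4 + 1/8·π_5
  normalize: π_0 + π_1 + π_2 + π_3 + π_4 + π_5 = 1
Solving the linear system gives exactly π = [5249/28287, 4192/28287, 84/449, 533/3143, 524/3143, 1/7].

π = [0.1856, 0.1482, 0.1871, 0.1696, 0.1667, 0.1429]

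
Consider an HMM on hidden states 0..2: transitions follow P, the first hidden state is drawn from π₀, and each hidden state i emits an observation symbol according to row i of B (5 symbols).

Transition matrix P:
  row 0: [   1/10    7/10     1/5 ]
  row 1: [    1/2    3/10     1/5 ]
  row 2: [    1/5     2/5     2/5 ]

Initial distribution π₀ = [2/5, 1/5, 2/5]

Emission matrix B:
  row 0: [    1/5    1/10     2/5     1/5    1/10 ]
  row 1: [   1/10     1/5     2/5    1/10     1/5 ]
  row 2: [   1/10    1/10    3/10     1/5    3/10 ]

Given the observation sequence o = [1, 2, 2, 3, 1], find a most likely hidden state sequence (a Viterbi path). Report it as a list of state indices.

t=0: δ = [4.000e-02, 4.000e-02, 4.000e-02]  (obs o_0=1)
t=1: δ = [8.000e-03, 1.120e-02, 4.800e-03]  ψ = [1, 0, 2]  (obs o_1=2)
t=2: δ = [2.240e-03, 2.240e-03, 6.720e-04]  ψ = [1, 0, 1]  (obs o_2=2)
t=3: δ = [2.240e-04, 1.568e-04, 8.960e-05]  ψ = [1, 0, 0]  (obs o_3=3)
t=4: δ = [7.840e-06, 3.136e-05, 4.480e-06]  ψ = [1, 0, 0]  (obs o_4=1)
backtrack: best end state = 1; path = [1, 0, 1, 0, 1]

path = [1, 0, 1, 0, 1]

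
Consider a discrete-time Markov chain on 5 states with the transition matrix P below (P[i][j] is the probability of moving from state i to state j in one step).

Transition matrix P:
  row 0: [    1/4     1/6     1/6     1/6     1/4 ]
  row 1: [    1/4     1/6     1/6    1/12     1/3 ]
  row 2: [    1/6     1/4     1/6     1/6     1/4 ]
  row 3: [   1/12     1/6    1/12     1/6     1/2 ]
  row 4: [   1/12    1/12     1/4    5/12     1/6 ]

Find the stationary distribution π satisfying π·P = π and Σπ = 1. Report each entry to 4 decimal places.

Balance equations π_j = Σ_i π_i·P[i][j]:
  π_0 = 1/4·π_0 + 1/4·π_1 + 1/6·π_2 + 1/12·π_3 + 1/12·π_4
  π_1 = 1/6·π_0 + 1/6·π_1 + 1/4·π_2 + 1/6·π_3 + 1/12·π_4
  π_2 = 1/6·π_0 + 1/6·π_1 + 1/6·π_2 + 1/12·π_3 + 1/4·π_4
  π_3 = 1/6·π_0 + 1/12·π_1 + 1/6·π_2 + 1/6·π_3 + 5/12·π_4
  normalize: π_0 + π_1 + π_2 + π_3 + π_4 = 1
Solving the linear system gives exactly π = [3157/21257, 3325/21257, 3663/21257, 4835/21257, 6277/21257].

π = [0.1485, 0.1564, 0.1723, 0.2275, 0.2953]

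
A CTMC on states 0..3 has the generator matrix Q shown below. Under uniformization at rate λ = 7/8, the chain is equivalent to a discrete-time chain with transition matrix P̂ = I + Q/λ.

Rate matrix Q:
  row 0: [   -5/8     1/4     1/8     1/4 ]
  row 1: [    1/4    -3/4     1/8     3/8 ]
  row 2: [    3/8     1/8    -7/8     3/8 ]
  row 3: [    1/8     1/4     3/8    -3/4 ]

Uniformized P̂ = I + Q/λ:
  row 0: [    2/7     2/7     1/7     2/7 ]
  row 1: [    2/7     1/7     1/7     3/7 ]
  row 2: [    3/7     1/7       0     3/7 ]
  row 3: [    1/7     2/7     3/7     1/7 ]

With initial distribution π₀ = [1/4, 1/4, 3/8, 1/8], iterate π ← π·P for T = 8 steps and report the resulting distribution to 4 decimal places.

t=0: π = [0.2500, 0.2500, 0.3750, 0.1250]
t=1: π = [0.3214, 0.1964, 0.1250, 0.3571]
t=2: π = [0.2526, 0.2398, 0.2270, 0.2806]
t=3: π = [0.2781, 0.2190, 0.1906, 0.3123]
t=4: π = [0.2683, 0.2272, 0.2049, 0.2996]
t=5: π = [0.2722, 0.2240, 0.1992, 0.3046]
t=6: π = [0.2707, 0.2253, 0.2014, 0.3027]
t=7: π = [0.2713, 0.2248, 0.2006, 0.3034]
t=8: π = [0.2710, 0.2250, 0.2009, 0.3031]

π = [0.2710, 0.2250, 0.2009, 0.3031]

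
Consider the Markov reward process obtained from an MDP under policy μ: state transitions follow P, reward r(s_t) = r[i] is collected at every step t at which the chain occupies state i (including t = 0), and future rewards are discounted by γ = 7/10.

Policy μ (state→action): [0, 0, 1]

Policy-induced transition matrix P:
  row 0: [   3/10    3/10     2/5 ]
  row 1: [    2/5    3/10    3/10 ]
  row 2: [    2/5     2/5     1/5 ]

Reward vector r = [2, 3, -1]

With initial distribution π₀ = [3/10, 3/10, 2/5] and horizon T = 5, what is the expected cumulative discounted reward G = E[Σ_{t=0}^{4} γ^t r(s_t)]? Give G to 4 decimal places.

G = 3.6418

t=0: π = [0.3000, 0.3000, 0.4000], E[r] = 1.1000, γ^t·E[r] = 1.100000, running G = 1.100000
t=1: π = [0.3700, 0.3400, 0.2900], E[r] = 1.4700, γ^t·E[r] = 1.029000, running G = 2.129000
t=2: π = [0.3630, 0.3290, 0.3080], E[r] = 1.4050, γ^t·E[r] = 0.688450, running G = 2.817450
t=3: π = [0.3637, 0.3308, 0.3055], E[r] = 1.4143, γ^t·E[r] = 0.485105, running G = 3.302555
t=4: π = [0.3636, 0.3306, 0.3058], E[r] = 1.4131, γ^t·E[r] = 0.339283, running G = 3.641838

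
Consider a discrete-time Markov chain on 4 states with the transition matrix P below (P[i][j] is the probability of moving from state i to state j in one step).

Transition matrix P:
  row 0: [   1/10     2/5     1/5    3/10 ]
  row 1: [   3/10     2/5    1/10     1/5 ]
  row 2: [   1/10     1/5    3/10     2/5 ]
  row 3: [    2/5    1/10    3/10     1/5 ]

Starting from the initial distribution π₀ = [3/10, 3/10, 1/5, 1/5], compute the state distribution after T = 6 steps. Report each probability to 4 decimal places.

t=0: π = [0.3000, 0.3000, 0.2000, 0.2000]
t=1: π = [0.2200, 0.3000, 0.2100, 0.2700]
t=2: π = [0.2410, 0.2770, 0.2180, 0.2640]
t=3: π = [0.2346, 0.2772, 0.2205, 0.2677]
t=4: π = [0.2358, 0.2756, 0.2211, 0.2676]
t=5: π = [0.2354, 0.2755, 0.2213, 0.2678]
t=6: π = [0.2354, 0.2754, 0.2214, 0.2678]

π = [0.2354, 0.2754, 0.2214, 0.2678]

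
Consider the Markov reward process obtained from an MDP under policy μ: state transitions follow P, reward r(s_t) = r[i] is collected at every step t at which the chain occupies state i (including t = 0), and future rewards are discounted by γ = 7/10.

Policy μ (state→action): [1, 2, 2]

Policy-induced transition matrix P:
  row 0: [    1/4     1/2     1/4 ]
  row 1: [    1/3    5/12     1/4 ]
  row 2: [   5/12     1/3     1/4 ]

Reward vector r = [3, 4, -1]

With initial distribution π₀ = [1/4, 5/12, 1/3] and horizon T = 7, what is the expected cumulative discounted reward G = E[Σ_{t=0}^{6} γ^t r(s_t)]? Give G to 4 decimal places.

t=0: π = [0.2500, 0.4167, 0.3333], E[r] = 2.0833, γ^t·E[r] = 2.083333, running G = 2.083333
t=1: π = [0.3403, 0.4097, 0.2500], E[r] = 2.4097, γ^t·E[r] = 1.686806, running G = 3.770139
t=2: π = [0.3258, 0.4242, 0.2500], E[r] = 2.4242, γ^t·E[r] = 1.187853, running G = 4.957992
t=3: π = [0.3270, 0.4230, 0.2500], E[r] = 2.4230, γ^t·E[r] = 0.831084, running G = 5.789075
t=4: π = [0.3269, 0.4231, 0.2500], E[r] = 2.4231, γ^t·E[r] = 0.581783, running G = 6.370858
t=5: π = [0.3269, 0.4231, 0.2500], E[r] = 2.4231, γ^t·E[r] = 0.407246, running G = 6.778105
t=6: π = [0.3269, 0.4231, 0.2500], E[r] = 2.4231, γ^t·E[r] = 0.285073, running G = 7.063177

G = 7.0632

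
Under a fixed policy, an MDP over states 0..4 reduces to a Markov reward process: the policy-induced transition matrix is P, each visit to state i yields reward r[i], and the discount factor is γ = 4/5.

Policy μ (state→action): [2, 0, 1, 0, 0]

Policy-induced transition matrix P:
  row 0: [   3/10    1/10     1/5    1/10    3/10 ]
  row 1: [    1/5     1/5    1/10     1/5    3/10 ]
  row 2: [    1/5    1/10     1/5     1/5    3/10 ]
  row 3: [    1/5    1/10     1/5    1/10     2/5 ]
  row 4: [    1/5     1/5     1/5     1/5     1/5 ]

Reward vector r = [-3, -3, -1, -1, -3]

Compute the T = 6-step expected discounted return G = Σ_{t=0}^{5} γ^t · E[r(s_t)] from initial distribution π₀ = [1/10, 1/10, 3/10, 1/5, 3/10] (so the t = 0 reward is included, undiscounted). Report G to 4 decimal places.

G = -8.1785

t=0: π = [0.1000, 0.1000, 0.3000, 0.2000, 0.3000], E[r] = -2.0000, γ^t·E[r] = -2.000000, running G = -2.000000
t=1: π = [0.2100, 0.1400, 0.1900, 0.1700, 0.2900], E[r] = -2.2800, γ^t·E[r] = -1.824000, running G = -3.824000
t=2: π = [0.2210, 0.1430, 0.1860, 0.1620, 0.2880], E[r] = -2.3040, γ^t·E[r] = -1.474560, running G = -5.298560
t=3: π = [0.2221, 0.1431, 0.1857, 0.1617, 0.2874], E[r] = -2.3052, γ^t·E[r] = -1.180262, running G = -6.478822
t=4: π = [0.2222, 0.1431, 0.1857, 0.1616, 0.2874], E[r] = -2.3054, γ^t·E[r] = -0.944284, running G = -7.423106
t=5: π = [0.2222, 0.1430, 0.1857, 0.1616, 0.2874], E[r] = -2.3054, γ^t·E[r] = -0.755426, running G = -8.178532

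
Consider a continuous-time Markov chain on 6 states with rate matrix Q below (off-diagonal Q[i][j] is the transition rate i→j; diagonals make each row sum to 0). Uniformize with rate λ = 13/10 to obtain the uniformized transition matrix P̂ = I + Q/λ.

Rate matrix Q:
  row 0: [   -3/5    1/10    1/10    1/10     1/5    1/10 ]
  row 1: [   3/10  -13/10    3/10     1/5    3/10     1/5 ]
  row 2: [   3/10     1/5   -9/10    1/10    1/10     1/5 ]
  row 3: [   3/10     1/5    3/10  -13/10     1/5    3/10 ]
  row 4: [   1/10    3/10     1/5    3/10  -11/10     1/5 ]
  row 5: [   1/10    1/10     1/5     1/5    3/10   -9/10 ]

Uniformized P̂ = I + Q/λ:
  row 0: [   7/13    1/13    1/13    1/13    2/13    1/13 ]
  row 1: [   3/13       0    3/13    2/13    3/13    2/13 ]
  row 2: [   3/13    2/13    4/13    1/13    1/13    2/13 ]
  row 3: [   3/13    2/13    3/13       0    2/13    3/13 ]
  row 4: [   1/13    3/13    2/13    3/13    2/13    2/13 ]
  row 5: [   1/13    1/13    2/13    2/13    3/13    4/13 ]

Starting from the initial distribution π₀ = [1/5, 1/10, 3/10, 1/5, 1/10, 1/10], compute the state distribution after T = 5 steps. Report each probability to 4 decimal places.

π = [0.2601, 0.1156, 0.1791, 0.1148, 0.1619, 0.1685]

t=0: π = [0.2000, 0.1000, 0.3000, 0.2000, 0.1000, 0.1000]
t=1: π = [0.2615, 0.1231, 0.2077, 0.0923, 0.1462, 0.1692]
t=2: π = [0.2627, 0.1130, 0.1822, 0.1148, 0.1604, 0.1669]
t=3: π = [0.2613, 0.1157, 0.1792, 0.1143, 0.1614, 0.1681]
t=4: π = [0.2605, 0.1154, 0.1790, 0.1148, 0.1619, 0.1684]
t=5: π = [0.2601, 0.1156, 0.1791, 0.1148, 0.1619, 0.1685]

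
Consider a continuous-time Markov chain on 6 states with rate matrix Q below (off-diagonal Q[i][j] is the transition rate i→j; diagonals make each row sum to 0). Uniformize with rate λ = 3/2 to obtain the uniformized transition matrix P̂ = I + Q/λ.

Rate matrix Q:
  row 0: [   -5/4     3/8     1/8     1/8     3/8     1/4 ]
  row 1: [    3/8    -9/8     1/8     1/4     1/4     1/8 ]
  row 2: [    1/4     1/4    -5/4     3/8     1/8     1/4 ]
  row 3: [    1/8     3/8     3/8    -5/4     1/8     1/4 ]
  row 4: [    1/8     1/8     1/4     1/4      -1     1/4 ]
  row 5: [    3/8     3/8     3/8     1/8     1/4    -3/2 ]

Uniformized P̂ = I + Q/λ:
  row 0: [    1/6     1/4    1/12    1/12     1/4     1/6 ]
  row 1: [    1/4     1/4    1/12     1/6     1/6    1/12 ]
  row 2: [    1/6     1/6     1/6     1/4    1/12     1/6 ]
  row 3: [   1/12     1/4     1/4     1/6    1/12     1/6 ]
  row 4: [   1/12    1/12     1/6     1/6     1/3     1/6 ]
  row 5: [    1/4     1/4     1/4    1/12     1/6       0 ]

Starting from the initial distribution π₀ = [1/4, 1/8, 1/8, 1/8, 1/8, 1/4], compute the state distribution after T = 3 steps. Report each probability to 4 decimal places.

π = [0.1659, 0.2059, 0.1594, 0.1548, 0.1860, 0.1280]

t=0: π = [0.2500, 0.1250, 0.1250, 0.1250, 0.1250, 0.2500]
t=1: π = [0.1771, 0.2188, 0.1667, 0.1354, 0.1875, 0.1146]
t=2: π = [0.1675, 0.2049, 0.1545, 0.1563, 0.1875, 0.1293]
t=3: π = [0.1659, 0.2059, 0.1594, 0.1548, 0.1860, 0.1280]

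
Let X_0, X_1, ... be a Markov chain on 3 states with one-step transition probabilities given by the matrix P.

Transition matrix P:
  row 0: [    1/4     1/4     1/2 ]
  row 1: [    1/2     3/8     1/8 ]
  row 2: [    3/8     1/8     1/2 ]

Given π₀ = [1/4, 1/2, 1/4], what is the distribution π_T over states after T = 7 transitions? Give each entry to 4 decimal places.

t=0: π = [0.2500, 0.5000, 0.2500]
t=1: π = [0.4063, 0.2813, 0.3125]
t=2: π = [0.3594, 0.2461, 0.3945]
t=3: π = [0.3608, 0.2314, 0.4077]
t=4: π = [0.3588, 0.2280, 0.4132]
t=5: π = [0.3586, 0.2268, 0.4145]
t=6: π = [0.3585, 0.2265, 0.4149]
t=7: π = [0.3585, 0.2265, 0.4150]

π = [0.3585, 0.2265, 0.4150]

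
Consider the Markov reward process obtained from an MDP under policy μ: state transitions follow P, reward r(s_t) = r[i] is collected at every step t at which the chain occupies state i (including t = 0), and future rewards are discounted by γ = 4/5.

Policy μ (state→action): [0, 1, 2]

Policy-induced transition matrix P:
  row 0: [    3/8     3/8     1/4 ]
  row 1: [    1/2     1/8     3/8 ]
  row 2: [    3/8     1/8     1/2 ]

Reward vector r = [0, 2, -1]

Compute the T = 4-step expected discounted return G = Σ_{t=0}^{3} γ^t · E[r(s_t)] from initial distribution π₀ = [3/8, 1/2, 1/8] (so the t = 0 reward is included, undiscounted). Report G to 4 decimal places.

t=0: π = [0.3750, 0.5000, 0.1250], E[r] = 0.8750, γ^t·E[r] = 0.875000, running G = 0.875000
t=1: π = [0.4375, 0.2188, 0.3438], E[r] = 0.0938, γ^t·E[r] = 0.075000, running G = 0.950000
t=2: π = [0.4023, 0.2344, 0.3633], E[r] = 0.1055, γ^t·E[r] = 0.067500, running G = 1.017500
t=3: π = [0.4043, 0.2256, 0.3701], E[r] = 0.0811, γ^t·E[r] = 0.041500, running G = 1.059000

G = 1.0590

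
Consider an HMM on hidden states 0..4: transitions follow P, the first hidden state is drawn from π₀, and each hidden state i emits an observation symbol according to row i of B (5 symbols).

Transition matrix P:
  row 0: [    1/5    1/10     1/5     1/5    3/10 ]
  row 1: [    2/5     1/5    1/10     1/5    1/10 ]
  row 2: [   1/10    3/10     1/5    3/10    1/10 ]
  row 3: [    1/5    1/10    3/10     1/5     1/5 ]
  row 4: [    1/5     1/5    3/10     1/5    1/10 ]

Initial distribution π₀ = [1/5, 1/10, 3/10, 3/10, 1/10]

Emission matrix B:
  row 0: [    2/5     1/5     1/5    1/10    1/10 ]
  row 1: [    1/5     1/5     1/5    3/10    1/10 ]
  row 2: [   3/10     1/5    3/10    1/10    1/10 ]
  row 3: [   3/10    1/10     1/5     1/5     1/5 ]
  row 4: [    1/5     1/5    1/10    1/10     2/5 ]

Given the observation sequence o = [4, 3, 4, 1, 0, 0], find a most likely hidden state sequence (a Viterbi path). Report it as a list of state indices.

t=0: δ = [2.000e-02, 1.000e-02, 3.000e-02, 6.000e-02, 4.000e-02]  (obs o_0=4)
t=1: δ = [1.200e-03, 2.700e-03, 1.800e-03, 2.400e-03, 1.200e-03]  ψ = [3, 2, 3, 3, 3]  (obs o_1=3)
t=2: δ = [1.080e-04, 5.400e-05, 7.200e-05, 1.080e-04, 1.920e-04]  ψ = [1, 1, 3, 1, 3]  (obs o_2=4)
t=3: δ = [7.680e-06, 7.680e-06, 1.152e-05, 3.840e-06, 6.480e-06]  ψ = [4, 4, 4, 4, 0]  (obs o_3=1)
t=4: δ = [1.229e-06, 6.912e-07, 6.912e-07, 1.037e-06, 4.608e-07]  ψ = [1, 2, 2, 2, 0]  (obs o_4=0)
t=5: δ = [1.106e-07, 4.147e-08, 9.331e-08, 7.373e-08, 7.373e-08]  ψ = [1, 2, 3, 0, 0]  (obs o_5=0)
backtrack: best end state = 0; path = [3, 3, 4, 2, 1, 0]

path = [3, 3, 4, 2, 1, 0]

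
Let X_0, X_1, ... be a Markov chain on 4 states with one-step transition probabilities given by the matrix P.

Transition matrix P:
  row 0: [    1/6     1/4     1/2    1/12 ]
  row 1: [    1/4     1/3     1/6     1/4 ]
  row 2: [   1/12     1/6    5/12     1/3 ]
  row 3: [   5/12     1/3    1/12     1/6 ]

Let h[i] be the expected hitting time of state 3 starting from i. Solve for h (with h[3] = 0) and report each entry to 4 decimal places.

h = [4.5450, 4.0872, 3.5313, 0.0000]

First-step conditioning: h[3] = 0; for i ≠ 3, h[i] = 1 + Σ_k P[i][k]·h[k].
  h[0] = 1 + 1/6·h[0] + 1/4·h[1] + 1/2·h[2]
  h[1] = 1 + 1/4·h[0] + 1/3·h[1] + 1/6·h[2]
  h[2] = 1 + 1/12·h[0] + 1/6·h[1] + 5/12·h[2]
Solving the 3×3 linear system over states ≠ 3 gives exactly h = [1668/367, 1500/367, 1296/367, 0] (h[3] = 0 is the target).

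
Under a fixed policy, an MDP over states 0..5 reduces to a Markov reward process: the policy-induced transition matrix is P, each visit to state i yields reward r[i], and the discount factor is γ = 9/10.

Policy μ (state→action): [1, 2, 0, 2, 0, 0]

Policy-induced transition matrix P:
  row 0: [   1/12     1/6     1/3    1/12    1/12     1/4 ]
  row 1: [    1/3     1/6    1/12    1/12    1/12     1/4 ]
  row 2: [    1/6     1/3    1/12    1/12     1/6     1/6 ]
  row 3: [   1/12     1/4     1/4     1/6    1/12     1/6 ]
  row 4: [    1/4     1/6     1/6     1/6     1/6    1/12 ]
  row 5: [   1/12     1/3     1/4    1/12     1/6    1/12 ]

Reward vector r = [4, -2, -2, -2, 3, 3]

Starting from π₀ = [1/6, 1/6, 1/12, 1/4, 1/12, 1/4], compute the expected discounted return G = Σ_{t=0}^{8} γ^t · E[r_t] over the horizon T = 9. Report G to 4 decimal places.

G = 3.3563

t=0: π = [0.1667, 0.1667, 0.0833, 0.2500, 0.0833, 0.2500], E[r] = 0.6667, γ^t·E[r] = 0.666667, running G = 0.666667
t=1: π = [0.1458, 0.2431, 0.2153, 0.1111, 0.1181, 0.1667], E[r] = 0.2986, γ^t·E[r] = 0.268750, running G = 0.935417
t=2: π = [0.1817, 0.2396, 0.1759, 0.1024, 0.1250, 0.1753], E[r] = 0.5920, γ^t·E[r] = 0.479531, running G = 1.414948
t=3: π = [0.1787, 0.2337, 0.1855, 0.1023, 0.1230, 0.1767], E[r] = 0.5712, γ^t·E[r] = 0.416391, running G = 1.831339
t=4: π = [0.1777, 0.2356, 0.1848, 0.1021, 0.1238, 0.1761], E[r] = 0.5655, γ^t·E[r] = 0.371042, running G = 2.202380
t=5: π = [0.1782, 0.2353, 0.1844, 0.1022, 0.1237, 0.1761], E[r] = 0.5687, γ^t·E[r] = 0.335805, running G = 2.538186
t=6: π = [0.1782, 0.2353, 0.1846, 0.1022, 0.1237, 0.1761], E[r] = 0.5681, γ^t·E[r] = 0.301899, running G = 2.840085
t=7: π = [0.1781, 0.2353, 0.1846, 0.1022, 0.1237, 0.1761], E[r] = 0.5681, γ^t·E[r] = 0.271703, running G = 3.111788
t=8: π = [0.1782, 0.2353, 0.1846, 0.1022, 0.1237, 0.1761], E[r] = 0.5681, γ^t·E[r] = 0.244551, running G = 3.356339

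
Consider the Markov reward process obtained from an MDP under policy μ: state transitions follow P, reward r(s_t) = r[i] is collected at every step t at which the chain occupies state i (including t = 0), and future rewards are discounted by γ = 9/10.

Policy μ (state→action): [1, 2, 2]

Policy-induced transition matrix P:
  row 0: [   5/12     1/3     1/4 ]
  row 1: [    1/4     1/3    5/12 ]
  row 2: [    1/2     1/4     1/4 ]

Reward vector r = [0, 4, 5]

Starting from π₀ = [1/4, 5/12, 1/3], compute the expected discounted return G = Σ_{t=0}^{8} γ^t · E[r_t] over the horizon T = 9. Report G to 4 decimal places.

t=0: π = [0.2500, 0.4167, 0.3333], E[r] = 3.3333, γ^t·E[r] = 3.333333, running G = 3.333333
t=1: π = [0.3750, 0.3056, 0.3194], E[r] = 2.8194, γ^t·E[r] = 2.537500, running G = 5.870833
t=2: π = [0.3924, 0.3067, 0.3009], E[r] = 2.7315, γ^t·E[r] = 2.212500, running G = 8.083333
t=3: π = [0.3906, 0.3083, 0.3011], E[r] = 2.7386, γ^t·E[r] = 1.996453, running G = 10.079786
t=4: π = [0.3904, 0.3082, 0.3014], E[r] = 2.7398, γ^t·E[r] = 1.797609, running G = 11.877396
t=5: π = [0.3904, 0.3082, 0.3014], E[r] = 2.7397, γ^t·E[r] = 1.617790, running G = 13.495186
t=6: π = [0.3904, 0.3082, 0.3014], E[r] = 2.7397, γ^t·E[r] = 1.456002, running G = 14.951188
t=7: π = [0.3904, 0.3082, 0.3014], E[r] = 2.7397, γ^t·E[r] = 1.310402, running G = 16.261590
t=8: π = [0.3904, 0.3082, 0.3014], E[r] = 2.7397, γ^t·E[r] = 1.179362, running G = 17.440952

G = 17.4410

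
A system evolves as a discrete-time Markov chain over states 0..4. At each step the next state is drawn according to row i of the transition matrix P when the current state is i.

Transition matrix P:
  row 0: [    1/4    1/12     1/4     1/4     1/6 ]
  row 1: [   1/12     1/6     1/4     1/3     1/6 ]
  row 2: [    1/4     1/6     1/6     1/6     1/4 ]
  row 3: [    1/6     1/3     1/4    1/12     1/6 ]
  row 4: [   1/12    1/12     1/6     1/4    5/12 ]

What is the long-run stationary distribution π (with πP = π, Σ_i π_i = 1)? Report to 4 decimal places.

Balance equations π_j = Σ_i π_i·P[i][j]:
  π_0 = 1/4·π_0 + 1/12·π_1 + 1/4·π_2 + 1/6·π_3 + 1/12·π_4
  π_1 = 1/12·π_0 + 1/6·π_1 + 1/6·π_2 + 1/3·π_3 + 1/12·π_4
  π_2 = 1/4·π_0 + 1/4·π_1 + 1/6·π_2 + 1/4·π_3 + 1/6·π_4
  π_3 = 1/4·π_0 + 1/3·π_1 + 1/6·π_2 + 1/12·π_3 + 1/4·π_4
  normalize: π_0 + π_1 + π_2 + π_3 + π_4 = 1
Solving the linear system gives exactly π = [2913/17818, 2989/17818, 25/118, 1881/8909, 29/118].

π = [0.1635, 0.1678, 0.2119, 0.2111, 0.2458]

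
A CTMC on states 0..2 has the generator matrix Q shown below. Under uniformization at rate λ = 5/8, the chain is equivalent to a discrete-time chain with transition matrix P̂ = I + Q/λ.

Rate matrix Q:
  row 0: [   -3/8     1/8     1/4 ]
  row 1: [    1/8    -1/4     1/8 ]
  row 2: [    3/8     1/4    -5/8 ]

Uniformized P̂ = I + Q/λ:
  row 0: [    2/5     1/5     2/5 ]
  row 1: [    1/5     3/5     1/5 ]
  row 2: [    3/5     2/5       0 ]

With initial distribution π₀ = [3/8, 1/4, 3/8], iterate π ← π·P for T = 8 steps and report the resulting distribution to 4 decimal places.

π = [0.3636, 0.4091, 0.2273]

t=0: π = [0.3750, 0.2500, 0.3750]
t=1: π = [0.4250, 0.3750, 0.2000]
t=2: π = [0.3650, 0.3900, 0.2450]
t=3: π = [0.3710, 0.4050, 0.2240]
t=4: π = [0.3638, 0.4068, 0.2294]
t=5: π = [0.3645, 0.4086, 0.2269]
t=6: π = [0.3637, 0.4088, 0.2275]
t=7: π = [0.3637, 0.4090, 0.2272]
t=8: π = [0.3636, 0.4091, 0.2273]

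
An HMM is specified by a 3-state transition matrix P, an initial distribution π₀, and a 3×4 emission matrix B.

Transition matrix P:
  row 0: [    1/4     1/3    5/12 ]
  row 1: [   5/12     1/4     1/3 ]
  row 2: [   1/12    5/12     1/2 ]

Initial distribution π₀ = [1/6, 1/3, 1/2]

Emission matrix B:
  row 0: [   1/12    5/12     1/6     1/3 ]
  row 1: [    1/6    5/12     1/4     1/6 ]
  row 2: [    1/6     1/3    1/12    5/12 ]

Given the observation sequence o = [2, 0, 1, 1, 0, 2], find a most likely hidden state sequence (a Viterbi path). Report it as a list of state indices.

t=0: δ = [2.778e-02, 8.333e-02, 4.167e-02]  (obs o_0=2)
t=1: δ = [2.894e-03, 3.472e-03, 4.630e-03]  ψ = [1, 1, 1]  (obs o_1=0)
t=2: δ = [6.028e-04, 8.038e-04, 7.716e-04]  ψ = [1, 2, 2]  (obs o_2=1)
t=3: δ = [1.395e-04, 1.340e-04, 1.286e-04]  ψ = [1, 2, 2]  (obs o_3=1)
t=4: δ = [4.651e-06, 8.931e-06, 1.072e-05]  ψ = [1, 2, 2]  (obs o_4=0)
t=5: δ = [6.202e-07, 1.116e-06, 4.465e-07]  ψ = [1, 2, 2]  (obs o_5=2)
backtrack: best end state = 1; path = [1, 2, 2, 2, 2, 1]

path = [1, 2, 2, 2, 2, 1]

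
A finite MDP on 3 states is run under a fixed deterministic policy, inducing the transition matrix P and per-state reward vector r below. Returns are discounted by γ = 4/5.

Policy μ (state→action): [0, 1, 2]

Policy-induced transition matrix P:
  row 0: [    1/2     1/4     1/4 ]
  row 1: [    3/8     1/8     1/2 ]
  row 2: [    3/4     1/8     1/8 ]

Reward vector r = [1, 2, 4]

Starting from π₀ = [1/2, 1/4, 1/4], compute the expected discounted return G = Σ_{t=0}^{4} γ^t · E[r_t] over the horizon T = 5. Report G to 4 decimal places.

t=0: π = [0.5000, 0.2500, 0.2500], E[r] = 2.0000, γ^t·E[r] = 2.000000, running G = 2.000000
t=1: π = [0.5313, 0.1875, 0.2813], E[r] = 2.0313, γ^t·E[r] = 1.625000, running G = 3.625000
t=2: π = [0.5469, 0.1914, 0.2617], E[r] = 1.9766, γ^t·E[r] = 1.265000, running G = 4.890000
t=3: π = [0.5415, 0.1934, 0.2651], E[r] = 1.9888, γ^t·E[r] = 1.018250, running G = 5.908250
t=4: π = [0.5421, 0.1927, 0.2652], E[r] = 1.9883, γ^t·E[r] = 0.814400, running G = 6.722650

G = 6.7227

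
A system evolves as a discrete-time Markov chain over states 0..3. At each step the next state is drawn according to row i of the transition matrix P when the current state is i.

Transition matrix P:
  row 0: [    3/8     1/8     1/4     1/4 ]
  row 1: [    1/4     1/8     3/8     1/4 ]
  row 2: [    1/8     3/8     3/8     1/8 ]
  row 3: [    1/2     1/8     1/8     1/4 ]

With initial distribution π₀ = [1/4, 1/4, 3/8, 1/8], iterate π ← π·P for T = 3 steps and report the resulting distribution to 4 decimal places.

π = [0.3032, 0.1978, 0.2854, 0.2136]

t=0: π = [0.2500, 0.2500, 0.3750, 0.1250]
t=1: π = [0.2656, 0.2188, 0.3125, 0.2031]
t=2: π = [0.2949, 0.2031, 0.2910, 0.2109]
t=3: π = [0.3032, 0.1978, 0.2854, 0.2136]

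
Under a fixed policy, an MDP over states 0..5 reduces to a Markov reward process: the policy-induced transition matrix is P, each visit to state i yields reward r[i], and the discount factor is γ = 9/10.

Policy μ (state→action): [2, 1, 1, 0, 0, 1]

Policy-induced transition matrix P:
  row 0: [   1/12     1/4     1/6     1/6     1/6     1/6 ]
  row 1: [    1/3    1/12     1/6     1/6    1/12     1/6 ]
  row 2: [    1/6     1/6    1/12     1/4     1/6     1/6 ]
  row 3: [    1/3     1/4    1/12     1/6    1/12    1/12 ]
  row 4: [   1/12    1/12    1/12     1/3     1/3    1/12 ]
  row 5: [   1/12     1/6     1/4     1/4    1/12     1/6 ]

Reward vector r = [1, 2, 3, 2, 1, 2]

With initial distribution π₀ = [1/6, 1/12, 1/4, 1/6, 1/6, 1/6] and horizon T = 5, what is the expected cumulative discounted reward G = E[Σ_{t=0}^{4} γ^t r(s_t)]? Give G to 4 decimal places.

t=0: π = [0.1667, 0.0833, 0.2500, 0.1667, 0.1667, 0.1667], E[r] = 1.9167, γ^t·E[r] = 1.916667, running G = 1.916667
t=1: π = [0.1667, 0.1736, 0.1319, 0.2292, 0.1597, 0.1389], E[r] = 1.8056, γ^t·E[r] = 1.625000, running G = 3.541667
t=2: π = [0.1950, 0.1719, 0.1348, 0.2159, 0.1481, 0.1343], E[r] = 1.7917, γ^t·E[r] = 1.451250, running G = 4.992917
t=3: π = [0.1915, 0.1742, 0.1363, 0.2138, 0.1479, 0.1363], E[r] = 1.7969, γ^t·E[r] = 1.309957, running G = 6.302874
t=4: π = [0.1917, 0.1736, 0.1365, 0.2140, 0.1476, 0.1365], E[r] = 1.7972, γ^t·E[r] = 1.179159, running G = 7.482033

G = 7.4820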